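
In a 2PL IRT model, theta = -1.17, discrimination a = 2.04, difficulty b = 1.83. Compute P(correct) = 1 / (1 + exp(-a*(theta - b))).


a*(theta - b) = 2.04 * (-1.17 - 1.83) = -6.12
exp(--6.12) = 454.8647
P = 1 / (1 + 454.8647)
P = 0.0022

0.0022


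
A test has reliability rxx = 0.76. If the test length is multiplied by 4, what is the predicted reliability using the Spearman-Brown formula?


r_new = (n * rxx) / (1 + (n-1) * rxx)
r_new = (4 * 0.76) / (1 + 3 * 0.76)
r_new = 3.04 / 3.28
r_new = 0.9268

0.9268


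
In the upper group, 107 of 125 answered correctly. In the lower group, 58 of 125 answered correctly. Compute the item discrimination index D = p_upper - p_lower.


p_upper = 107/125 = 0.856
p_lower = 58/125 = 0.464
D = 0.856 - 0.464 = 0.392

0.392


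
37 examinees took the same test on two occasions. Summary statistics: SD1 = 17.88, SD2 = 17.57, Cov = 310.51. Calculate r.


r = cov(X,Y) / (SD_X * SD_Y)
r = 310.51 / (17.88 * 17.57)
r = 310.51 / 314.1516
r = 0.9884

0.9884


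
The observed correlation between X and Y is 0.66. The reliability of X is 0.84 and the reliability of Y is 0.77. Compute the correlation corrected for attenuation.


r_corrected = rxy / sqrt(rxx * ryy)
= 0.66 / sqrt(0.84 * 0.77)
= 0.66 / sqrt(0.6468)
= 0.66 / 0.804239
r_corrected = 0.8207

0.8207


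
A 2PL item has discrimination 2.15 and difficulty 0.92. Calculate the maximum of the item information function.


For 2PL, max info at theta = b = 0.92
I_max = a^2 / 4 = 2.15^2 / 4
= 4.6225 / 4
I_max = 1.1556

1.1556


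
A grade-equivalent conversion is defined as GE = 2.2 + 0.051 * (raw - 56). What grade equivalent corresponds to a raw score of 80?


raw - median = 80 - 56 = 24
slope * diff = 0.051 * 24 = 1.224
GE = 2.2 + 1.224
GE = 3.424

3.424


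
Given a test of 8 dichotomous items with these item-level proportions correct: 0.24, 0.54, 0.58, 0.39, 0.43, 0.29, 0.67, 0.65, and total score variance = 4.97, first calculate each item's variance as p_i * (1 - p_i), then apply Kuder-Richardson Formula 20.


For each item, compute p_i * q_i:
  Item 1: 0.24 * 0.76 = 0.1824
  Item 2: 0.54 * 0.46 = 0.2484
  Item 3: 0.58 * 0.42 = 0.2436
  Item 4: 0.39 * 0.61 = 0.2379
  Item 5: 0.43 * 0.57 = 0.2451
  Item 6: 0.29 * 0.71 = 0.2059
  Item 7: 0.67 * 0.33 = 0.2211
  Item 8: 0.65 * 0.35 = 0.2275
Sum(p_i * q_i) = 0.1824 + 0.2484 + 0.2436 + 0.2379 + 0.2451 + 0.2059 + 0.2211 + 0.2275 = 1.8119
KR-20 = (k/(k-1)) * (1 - Sum(p_i*q_i) / Var_total)
= (8/7) * (1 - 1.8119/4.97)
= 1.1429 * 0.6354
KR-20 = 0.7262

0.7262


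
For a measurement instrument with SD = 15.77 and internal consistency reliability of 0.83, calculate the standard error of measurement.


SEM = SD * sqrt(1 - rxx)
SEM = 15.77 * sqrt(1 - 0.83)
SEM = 15.77 * sqrt(0.17) = 15.77 * 0.412311
SEM = 6.5021

6.5021


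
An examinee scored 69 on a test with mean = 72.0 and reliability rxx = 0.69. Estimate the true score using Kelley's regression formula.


T_est = rxx * X + (1 - rxx) * mean
T_est = 0.69 * 69 + 0.31 * 72.0
T_est = 47.61 + 22.32
T_est = 69.93

69.93


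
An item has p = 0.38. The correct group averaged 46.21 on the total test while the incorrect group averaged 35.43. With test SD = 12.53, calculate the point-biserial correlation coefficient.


q = 1 - p = 0.62
rpb = ((M1 - M0) / SD) * sqrt(p * q)
rpb = ((46.21 - 35.43) / 12.53) * sqrt(0.38 * 0.62)
rpb = 0.4176

0.4176


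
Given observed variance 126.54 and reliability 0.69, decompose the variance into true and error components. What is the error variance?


var_true = rxx * var_obs = 0.69 * 126.54 = 87.3126
var_error = var_obs - var_true
var_error = 126.54 - 87.3126
var_error = 39.2274

39.2274


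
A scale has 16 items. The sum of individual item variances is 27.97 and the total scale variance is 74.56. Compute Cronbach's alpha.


alpha = (k/(k-1)) * (1 - sum(si^2)/s_total^2)
= (16/15) * (1 - 27.97/74.56)
alpha = 0.6665

0.6665


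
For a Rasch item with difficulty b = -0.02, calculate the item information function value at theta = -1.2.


P = 1/(1+exp(-(-1.2--0.02))) = 0.2351
I = P*(1-P) = 0.2351 * 0.7649
I = 0.1798

0.1798


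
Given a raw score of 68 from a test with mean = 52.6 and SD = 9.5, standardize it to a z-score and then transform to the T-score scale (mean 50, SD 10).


z = (X - mean) / SD = (68 - 52.6) / 9.5
z = 15.4 / 9.5
z = 1.6211
T-score = T = 50 + 10z
Carry z at full precision (z = 15.4 / 9.5) into the conversion:
T-score = 50 + 10 * (15.4 / 9.5) = 50 + 154 / 9.5
T-score = 50 + 16.2105
T-score = 66.2105

66.2105


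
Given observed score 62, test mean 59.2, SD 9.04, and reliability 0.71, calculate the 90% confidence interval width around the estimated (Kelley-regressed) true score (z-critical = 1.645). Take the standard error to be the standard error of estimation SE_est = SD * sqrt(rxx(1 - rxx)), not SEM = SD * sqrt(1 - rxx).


True score estimate = 0.71*62 + 0.29*59.2 = 61.188
SE_est = SD * sqrt(rxx * (1 - rxx)) = 9.04 * sqrt(0.71 * 0.29) = 9.04 * sqrt(0.2059) = 4.102009
CI = T_est +/- z * SE_est, so width = 2 * z * SE_est = 2 * 1.645 * 4.102009
Width = 13.4956

13.4956


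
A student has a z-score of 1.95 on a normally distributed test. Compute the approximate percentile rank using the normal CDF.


CDF(z) = 0.5 * (1 + erf(z/sqrt(2)))
erf(1.3789) = 0.9488
CDF = 0.9744
Percentile rank = 0.9744 * 100 = 97.44

97.44


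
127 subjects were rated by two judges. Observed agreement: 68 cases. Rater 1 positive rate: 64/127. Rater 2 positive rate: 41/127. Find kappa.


P_o = 68/127 = 0.535433
P_e = (64*41 + 63*86) / 16129 = 0.498605
kappa = (P_o - P_e) / (1 - P_e)
kappa = (0.535433 - 0.498605) / (1 - 0.498605)
kappa = 0.0735

0.0735


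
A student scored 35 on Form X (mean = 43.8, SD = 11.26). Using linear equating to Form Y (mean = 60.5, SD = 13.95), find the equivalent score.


slope = SD_Y / SD_X = 13.95 / 11.26 ~ 1.2389
intercept = mean_Y - slope * mean_X = 60.5 - (13.95 / 11.26) * 43.8 ~ 6.2362
Y = slope * X + intercept. To avoid rounding drift from the rounded slope/intercept, evaluate the equivalent form Y = mean_Y + SD_Y * (X - mean_X) / SD_X at full precision:
Y = 60.5 + 13.95 * (35 - 43.8) / 11.26
Y = 60.5 - 13.95 * 8.8 / 11.26
Y = 60.5 - 122.76 / 11.26
Y = 60.5 - 10.9023
Y = 49.5977

49.5977


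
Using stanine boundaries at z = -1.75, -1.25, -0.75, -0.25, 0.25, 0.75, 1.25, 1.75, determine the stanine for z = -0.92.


Stanine boundaries: [-1.75, -1.25, -0.75, -0.25, 0.25, 0.75, 1.25, 1.75]
z = -0.92
Check each boundary:
  z >= -1.75 -> could be stanine 2
  z >= -1.25 -> could be stanine 3
  z < -0.75
  z < -0.25
  z < 0.25
  z < 0.75
  z < 1.25
  z < 1.75
Highest qualifying boundary gives stanine = 3

3


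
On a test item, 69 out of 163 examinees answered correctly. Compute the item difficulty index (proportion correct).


Item difficulty p = number correct / total examinees
p = 69 / 163
p = 0.4233

0.4233


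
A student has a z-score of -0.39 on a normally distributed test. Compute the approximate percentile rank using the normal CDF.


CDF(z) = 0.5 * (1 + erf(z/sqrt(2)))
erf(-0.2758) = -0.3035
CDF = 0.3483
Percentile rank = 0.3483 * 100 = 34.83

34.83


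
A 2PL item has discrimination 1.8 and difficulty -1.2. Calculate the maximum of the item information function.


For 2PL, max info at theta = b = -1.2
I_max = a^2 / 4 = 1.8^2 / 4
= 3.24 / 4
I_max = 0.81

0.81


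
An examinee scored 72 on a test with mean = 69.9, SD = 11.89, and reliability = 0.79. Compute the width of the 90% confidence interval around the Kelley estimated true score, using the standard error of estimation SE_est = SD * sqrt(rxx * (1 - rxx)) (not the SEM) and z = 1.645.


True score estimate = 0.79*72 + 0.21*69.9 = 71.559
SE_est = SD * sqrt(rxx * (1 - rxx)) = 11.89 * sqrt(0.79 * 0.21) = 11.89 * sqrt(0.1659) = 4.842895
CI = T_est +/- z * SE_est, so width = 2 * z * SE_est = 2 * 1.645 * 4.842895
Width = 15.9331

15.9331


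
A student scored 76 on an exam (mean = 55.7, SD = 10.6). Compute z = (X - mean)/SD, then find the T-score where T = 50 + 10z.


z = (X - mean) / SD = (76 - 55.7) / 10.6
z = 20.3 / 10.6
z = 1.9151
T-score = T = 50 + 10z
Carry z at full precision (z = 20.3 / 10.6) into the conversion:
T-score = 50 + 10 * (20.3 / 10.6) = 50 + 203 / 10.6
T-score = 50 + 19.1509
T-score = 69.1509

69.1509


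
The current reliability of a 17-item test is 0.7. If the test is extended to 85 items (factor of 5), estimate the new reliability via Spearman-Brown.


r_new = (n * rxx) / (1 + (n-1) * rxx)
r_new = (5 * 0.7) / (1 + 4 * 0.7)
r_new = 3.5 / 3.8
r_new = 0.9211

0.9211


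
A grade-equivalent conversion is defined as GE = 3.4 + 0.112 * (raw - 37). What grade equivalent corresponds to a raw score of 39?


raw - median = 39 - 37 = 2
slope * diff = 0.112 * 2 = 0.224
GE = 3.4 + 0.224
GE = 3.624

3.624


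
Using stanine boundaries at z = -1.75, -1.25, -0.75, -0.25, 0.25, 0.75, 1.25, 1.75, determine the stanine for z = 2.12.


Stanine boundaries: [-1.75, -1.25, -0.75, -0.25, 0.25, 0.75, 1.25, 1.75]
z = 2.12
Check each boundary:
  z >= -1.75 -> could be stanine 2
  z >= -1.25 -> could be stanine 3
  z >= -0.75 -> could be stanine 4
  z >= -0.25 -> could be stanine 5
  z >= 0.25 -> could be stanine 6
  z >= 0.75 -> could be stanine 7
  z >= 1.25 -> could be stanine 8
  z >= 1.75 -> could be stanine 9
Highest qualifying boundary gives stanine = 9

9


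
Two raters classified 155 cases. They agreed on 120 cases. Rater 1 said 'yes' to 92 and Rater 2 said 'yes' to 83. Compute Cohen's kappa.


P_o = 120/155 = 0.774194
P_e = (92*83 + 63*72) / 24025 = 0.506639
kappa = (P_o - P_e) / (1 - P_e)
kappa = (0.774194 - 0.506639) / (1 - 0.506639)
kappa = 0.5423

0.5423


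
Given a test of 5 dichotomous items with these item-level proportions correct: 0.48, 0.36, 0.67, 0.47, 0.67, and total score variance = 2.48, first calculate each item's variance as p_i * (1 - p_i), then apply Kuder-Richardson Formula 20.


For each item, compute p_i * q_i:
  Item 1: 0.48 * 0.52 = 0.2496
  Item 2: 0.36 * 0.64 = 0.2304
  Item 3: 0.67 * 0.33 = 0.2211
  Item 4: 0.47 * 0.53 = 0.2491
  Item 5: 0.67 * 0.33 = 0.2211
Sum(p_i * q_i) = 0.2496 + 0.2304 + 0.2211 + 0.2491 + 0.2211 = 1.1713
KR-20 = (k/(k-1)) * (1 - Sum(p_i*q_i) / Var_total)
= (5/4) * (1 - 1.1713/2.48)
= 1.25 * 0.5277
KR-20 = 0.6596

0.6596


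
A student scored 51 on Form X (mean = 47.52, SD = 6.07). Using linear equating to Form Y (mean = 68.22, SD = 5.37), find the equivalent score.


slope = SD_Y / SD_X = 5.37 / 6.07 ~ 0.8847
intercept = mean_Y - slope * mean_X = 68.22 - (5.37 / 6.07) * 47.52 ~ 26.1801
Y = slope * X + intercept. To avoid rounding drift from the rounded slope/intercept, evaluate the equivalent form Y = mean_Y + SD_Y * (X - mean_X) / SD_X at full precision:
Y = 68.22 + 5.37 * (51 - 47.52) / 6.07
Y = 68.22 + 5.37 * 3.48 / 6.07
Y = 68.22 + 18.6876 / 6.07
Y = 68.22 + 3.0787
Y = 71.2987

71.2987


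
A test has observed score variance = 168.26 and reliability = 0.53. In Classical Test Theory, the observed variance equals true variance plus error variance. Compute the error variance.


var_true = rxx * var_obs = 0.53 * 168.26 = 89.1778
var_error = var_obs - var_true
var_error = 168.26 - 89.1778
var_error = 79.0822

79.0822


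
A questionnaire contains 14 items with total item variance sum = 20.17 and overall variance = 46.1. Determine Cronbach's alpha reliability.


alpha = (k/(k-1)) * (1 - sum(si^2)/s_total^2)
= (14/13) * (1 - 20.17/46.1)
alpha = 0.6057

0.6057


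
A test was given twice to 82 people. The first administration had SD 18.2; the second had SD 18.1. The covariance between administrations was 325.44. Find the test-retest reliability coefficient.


r = cov(X,Y) / (SD_X * SD_Y)
r = 325.44 / (18.2 * 18.1)
r = 325.44 / 329.42
r = 0.9879

0.9879


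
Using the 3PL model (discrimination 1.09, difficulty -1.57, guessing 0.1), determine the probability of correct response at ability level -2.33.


logit = 1.09*(-2.33 - -1.57) = -0.8284
P* = 1/(1 + exp(--0.8284)) = 0.304
P = 0.1 + (1 - 0.1) * 0.304
P = 0.3736

0.3736


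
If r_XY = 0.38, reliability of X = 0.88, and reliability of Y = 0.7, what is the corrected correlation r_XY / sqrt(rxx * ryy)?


r_corrected = rxy / sqrt(rxx * ryy)
= 0.38 / sqrt(0.88 * 0.7)
= 0.38 / sqrt(0.616)
= 0.38 / 0.784857
r_corrected = 0.4842

0.4842


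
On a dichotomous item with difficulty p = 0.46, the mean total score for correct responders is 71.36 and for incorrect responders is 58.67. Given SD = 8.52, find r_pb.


q = 1 - p = 0.54
rpb = ((M1 - M0) / SD) * sqrt(p * q)
rpb = ((71.36 - 58.67) / 8.52) * sqrt(0.46 * 0.54)
rpb = 0.7423

0.7423


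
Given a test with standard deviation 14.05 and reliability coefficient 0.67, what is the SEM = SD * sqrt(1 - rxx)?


SEM = SD * sqrt(1 - rxx)
SEM = 14.05 * sqrt(1 - 0.67)
SEM = 14.05 * sqrt(0.33) = 14.05 * 0.574456
SEM = 8.0711

8.0711


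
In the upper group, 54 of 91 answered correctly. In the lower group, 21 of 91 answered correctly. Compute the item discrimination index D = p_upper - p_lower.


p_upper = 54/91 = 0.5934
p_lower = 21/91 = 0.2308
D = 0.5934 - 0.2308 = 0.3626

0.3626


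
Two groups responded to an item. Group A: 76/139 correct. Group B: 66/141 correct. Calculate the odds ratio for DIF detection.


Odds_A = 76/63 = 1.2063
Odds_B = 66/75 = 0.88
OR = Odds_A / Odds_B = 1.2063 / 0.88
Exactly, OR = (76 * 75) / (63 * 66) = 5700 / 4158
OR = 1.3709

1.3709


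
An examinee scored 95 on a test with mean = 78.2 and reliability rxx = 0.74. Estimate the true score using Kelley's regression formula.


T_est = rxx * X + (1 - rxx) * mean
T_est = 0.74 * 95 + 0.26 * 78.2
T_est = 70.3 + 20.332
T_est = 90.632

90.632


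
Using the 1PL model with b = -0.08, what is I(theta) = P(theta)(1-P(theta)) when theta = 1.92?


P = 1/(1+exp(-(1.92--0.08))) = 0.8808
I = P*(1-P) = 0.8808 * 0.1192
I = 0.105

0.105


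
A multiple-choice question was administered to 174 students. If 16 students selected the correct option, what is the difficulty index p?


Item difficulty p = number correct / total examinees
p = 16 / 174
p = 0.092

0.092


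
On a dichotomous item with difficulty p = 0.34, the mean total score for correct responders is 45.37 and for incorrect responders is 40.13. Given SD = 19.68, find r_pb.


q = 1 - p = 0.66
rpb = ((M1 - M0) / SD) * sqrt(p * q)
rpb = ((45.37 - 40.13) / 19.68) * sqrt(0.34 * 0.66)
rpb = 0.1261

0.1261


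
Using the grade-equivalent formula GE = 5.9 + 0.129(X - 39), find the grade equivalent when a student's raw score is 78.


raw - median = 78 - 39 = 39
slope * diff = 0.129 * 39 = 5.031
GE = 5.9 + 5.031
GE = 10.931

10.931


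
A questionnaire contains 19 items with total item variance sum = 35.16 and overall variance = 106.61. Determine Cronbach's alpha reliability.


alpha = (k/(k-1)) * (1 - sum(si^2)/s_total^2)
= (19/18) * (1 - 35.16/106.61)
alpha = 0.7074

0.7074


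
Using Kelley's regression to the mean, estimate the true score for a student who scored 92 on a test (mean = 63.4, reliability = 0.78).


T_est = rxx * X + (1 - rxx) * mean
T_est = 0.78 * 92 + 0.22 * 63.4
T_est = 71.76 + 13.948
T_est = 85.708

85.708


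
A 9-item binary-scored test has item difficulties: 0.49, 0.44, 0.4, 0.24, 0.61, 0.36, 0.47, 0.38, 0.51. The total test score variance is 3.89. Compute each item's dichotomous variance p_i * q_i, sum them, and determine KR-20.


For each item, compute p_i * q_i:
  Item 1: 0.49 * 0.51 = 0.2499
  Item 2: 0.44 * 0.56 = 0.2464
  Item 3: 0.4 * 0.6 = 0.24
  Item 4: 0.24 * 0.76 = 0.1824
  Item 5: 0.61 * 0.39 = 0.2379
  Item 6: 0.36 * 0.64 = 0.2304
  Item 7: 0.47 * 0.53 = 0.2491
  Item 8: 0.38 * 0.62 = 0.2356
  Item 9: 0.51 * 0.49 = 0.2499
Sum(p_i * q_i) = 0.2499 + 0.2464 + 0.24 + 0.1824 + 0.2379 + 0.2304 + 0.2491 + 0.2356 + 0.2499 = 2.1216
KR-20 = (k/(k-1)) * (1 - Sum(p_i*q_i) / Var_total)
= (9/8) * (1 - 2.1216/3.89)
= 1.125 * 0.4546
KR-20 = 0.5114

0.5114


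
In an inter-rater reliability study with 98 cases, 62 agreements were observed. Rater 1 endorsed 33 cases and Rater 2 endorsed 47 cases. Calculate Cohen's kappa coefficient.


P_o = 62/98 = 0.632653
P_e = (33*47 + 65*51) / 9604 = 0.506664
kappa = (P_o - P_e) / (1 - P_e)
kappa = (0.632653 - 0.506664) / (1 - 0.506664)
kappa = 0.2554

0.2554


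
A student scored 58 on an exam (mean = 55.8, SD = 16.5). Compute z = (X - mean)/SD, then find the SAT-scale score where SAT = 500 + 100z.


z = (X - mean) / SD = (58 - 55.8) / 16.5
z = 2.2 / 16.5
z = 0.1333
SAT-scale = SAT = 500 + 100z
Carry z at full precision (z = 2.2 / 16.5) into the conversion:
SAT-scale = 500 + 100 * (2.2 / 16.5) = 500 + 220 / 16.5
SAT-scale = 500 + 13.3333
SAT-scale = 513.3333

513.3333


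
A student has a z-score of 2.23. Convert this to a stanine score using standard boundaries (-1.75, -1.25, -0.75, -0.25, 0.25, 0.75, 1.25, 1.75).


Stanine boundaries: [-1.75, -1.25, -0.75, -0.25, 0.25, 0.75, 1.25, 1.75]
z = 2.23
Check each boundary:
  z >= -1.75 -> could be stanine 2
  z >= -1.25 -> could be stanine 3
  z >= -0.75 -> could be stanine 4
  z >= -0.25 -> could be stanine 5
  z >= 0.25 -> could be stanine 6
  z >= 0.75 -> could be stanine 7
  z >= 1.25 -> could be stanine 8
  z >= 1.75 -> could be stanine 9
Highest qualifying boundary gives stanine = 9

9


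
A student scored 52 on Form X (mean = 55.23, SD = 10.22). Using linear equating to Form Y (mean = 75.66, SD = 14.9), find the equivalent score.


slope = SD_Y / SD_X = 14.9 / 10.22 ~ 1.4579
intercept = mean_Y - slope * mean_X = 75.66 - (14.9 / 10.22) * 55.23 ~ -4.8612
Y = slope * X + intercept. To avoid rounding drift from the rounded slope/intercept, evaluate the equivalent form Y = mean_Y + SD_Y * (X - mean_X) / SD_X at full precision:
Y = 75.66 + 14.9 * (52 - 55.23) / 10.22
Y = 75.66 - 14.9 * 3.23 / 10.22
Y = 75.66 - 48.127 / 10.22
Y = 75.66 - 4.7091
Y = 70.9509

70.9509


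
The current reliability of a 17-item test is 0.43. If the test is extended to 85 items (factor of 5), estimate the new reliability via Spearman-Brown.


r_new = (n * rxx) / (1 + (n-1) * rxx)
r_new = (5 * 0.43) / (1 + 4 * 0.43)
r_new = 2.15 / 2.72
r_new = 0.7904

0.7904


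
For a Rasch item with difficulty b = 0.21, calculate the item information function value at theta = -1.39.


P = 1/(1+exp(-(-1.39-0.21))) = 0.168
I = P*(1-P) = 0.168 * 0.832
I = 0.1398

0.1398


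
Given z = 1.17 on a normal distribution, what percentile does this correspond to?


CDF(z) = 0.5 * (1 + erf(z/sqrt(2)))
erf(0.8273) = 0.758
CDF = 0.879
Percentile rank = 0.879 * 100 = 87.9

87.9


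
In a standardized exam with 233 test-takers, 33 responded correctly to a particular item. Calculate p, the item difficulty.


Item difficulty p = number correct / total examinees
p = 33 / 233
p = 0.1416

0.1416


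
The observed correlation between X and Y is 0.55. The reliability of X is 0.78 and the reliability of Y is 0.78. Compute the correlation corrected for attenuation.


r_corrected = rxy / sqrt(rxx * ryy)
= 0.55 / sqrt(0.78 * 0.78)
= 0.55 / sqrt(0.6084)
= 0.55 / 0.78
r_corrected = 0.7051

0.7051


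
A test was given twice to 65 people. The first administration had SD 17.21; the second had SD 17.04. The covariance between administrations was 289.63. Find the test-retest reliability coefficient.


r = cov(X,Y) / (SD_X * SD_Y)
r = 289.63 / (17.21 * 17.04)
r = 289.63 / 293.2584
r = 0.9876

0.9876


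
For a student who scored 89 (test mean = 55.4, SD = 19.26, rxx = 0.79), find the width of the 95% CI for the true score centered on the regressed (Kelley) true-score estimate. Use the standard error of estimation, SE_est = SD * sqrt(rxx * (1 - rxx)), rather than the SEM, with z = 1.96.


True score estimate = 0.79*89 + 0.21*55.4 = 81.944
SE_est = SD * sqrt(rxx * (1 - rxx)) = 19.26 * sqrt(0.79 * 0.21) = 19.26 * sqrt(0.1659) = 7.844757
CI = T_est +/- z * SE_est, so width = 2 * z * SE_est = 2 * 1.96 * 7.844757
Width = 30.7514

30.7514


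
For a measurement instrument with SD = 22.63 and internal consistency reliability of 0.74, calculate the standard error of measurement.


SEM = SD * sqrt(1 - rxx)
SEM = 22.63 * sqrt(1 - 0.74)
SEM = 22.63 * sqrt(0.26) = 22.63 * 0.509902
SEM = 11.5391

11.5391


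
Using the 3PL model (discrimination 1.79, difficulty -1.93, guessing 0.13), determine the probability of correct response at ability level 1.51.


logit = 1.79*(1.51 - -1.93) = 6.1576
P* = 1/(1 + exp(-6.1576)) = 0.9979
P = 0.13 + (1 - 0.13) * 0.9979
P = 0.9982

0.9982


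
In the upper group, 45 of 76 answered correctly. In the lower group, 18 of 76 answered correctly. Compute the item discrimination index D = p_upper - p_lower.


p_upper = 45/76 = 0.5921
p_lower = 18/76 = 0.2368
D = 0.5921 - 0.2368 = 0.3553

0.3553


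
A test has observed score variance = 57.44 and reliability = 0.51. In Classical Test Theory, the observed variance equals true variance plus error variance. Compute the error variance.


var_true = rxx * var_obs = 0.51 * 57.44 = 29.2944
var_error = var_obs - var_true
var_error = 57.44 - 29.2944
var_error = 28.1456

28.1456


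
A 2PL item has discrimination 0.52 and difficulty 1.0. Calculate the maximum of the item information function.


For 2PL, max info at theta = b = 1.0
I_max = a^2 / 4 = 0.52^2 / 4
= 0.2704 / 4
I_max = 0.0676

0.0676


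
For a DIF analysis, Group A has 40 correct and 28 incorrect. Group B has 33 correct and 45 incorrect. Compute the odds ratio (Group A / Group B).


Odds_A = 40/28 = 1.4286
Odds_B = 33/45 = 0.7333
OR = Odds_A / Odds_B = 1.4286 / 0.7333
Exactly, OR = (40 * 45) / (28 * 33) = 1800 / 924
OR = 1.9481

1.9481


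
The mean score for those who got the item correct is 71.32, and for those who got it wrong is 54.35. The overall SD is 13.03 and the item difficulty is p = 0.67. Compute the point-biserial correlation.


q = 1 - p = 0.33
rpb = ((M1 - M0) / SD) * sqrt(p * q)
rpb = ((71.32 - 54.35) / 13.03) * sqrt(0.67 * 0.33)
rpb = 0.6124

0.6124


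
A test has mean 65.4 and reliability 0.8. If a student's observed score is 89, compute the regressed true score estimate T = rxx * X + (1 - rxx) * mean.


T_est = rxx * X + (1 - rxx) * mean
T_est = 0.8 * 89 + 0.2 * 65.4
T_est = 71.2 + 13.08
T_est = 84.28

84.28


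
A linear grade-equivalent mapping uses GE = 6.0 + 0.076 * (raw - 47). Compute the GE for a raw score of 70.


raw - median = 70 - 47 = 23
slope * diff = 0.076 * 23 = 1.748
GE = 6.0 + 1.748
GE = 7.748

7.748


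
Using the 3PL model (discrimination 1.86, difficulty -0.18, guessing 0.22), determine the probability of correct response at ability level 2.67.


logit = 1.86*(2.67 - -0.18) = 5.301
P* = 1/(1 + exp(-5.301)) = 0.995
P = 0.22 + (1 - 0.22) * 0.995
P = 0.9961

0.9961


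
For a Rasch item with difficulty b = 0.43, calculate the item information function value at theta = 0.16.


P = 1/(1+exp(-(0.16-0.43))) = 0.4329
I = P*(1-P) = 0.4329 * 0.5671
I = 0.2455

0.2455


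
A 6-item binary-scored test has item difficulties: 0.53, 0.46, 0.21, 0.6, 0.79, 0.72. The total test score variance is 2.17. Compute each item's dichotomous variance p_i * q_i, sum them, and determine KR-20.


For each item, compute p_i * q_i:
  Item 1: 0.53 * 0.47 = 0.2491
  Item 2: 0.46 * 0.54 = 0.2484
  Item 3: 0.21 * 0.79 = 0.1659
  Item 4: 0.6 * 0.4 = 0.24
  Item 5: 0.79 * 0.21 = 0.1659
  Item 6: 0.72 * 0.28 = 0.2016
Sum(p_i * q_i) = 0.2491 + 0.2484 + 0.1659 + 0.24 + 0.1659 + 0.2016 = 1.2709
KR-20 = (k/(k-1)) * (1 - Sum(p_i*q_i) / Var_total)
= (6/5) * (1 - 1.2709/2.17)
= 1.2 * 0.4143
KR-20 = 0.4972

0.4972


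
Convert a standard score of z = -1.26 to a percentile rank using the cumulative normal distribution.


CDF(z) = 0.5 * (1 + erf(z/sqrt(2)))
erf(-0.891) = -0.7923
CDF = 0.1038
Percentile rank = 0.1038 * 100 = 10.38

10.38


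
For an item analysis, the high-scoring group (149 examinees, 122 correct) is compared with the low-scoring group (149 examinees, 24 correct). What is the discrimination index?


p_upper = 122/149 = 0.8188
p_lower = 24/149 = 0.1611
D = 0.8188 - 0.1611 = 0.6577

0.6577


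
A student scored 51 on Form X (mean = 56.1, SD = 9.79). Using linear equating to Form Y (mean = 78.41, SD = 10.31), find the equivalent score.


slope = SD_Y / SD_X = 10.31 / 9.79 ~ 1.0531
intercept = mean_Y - slope * mean_X = 78.41 - (10.31 / 9.79) * 56.1 ~ 19.3302
Y = slope * X + intercept. To avoid rounding drift from the rounded slope/intercept, evaluate the equivalent form Y = mean_Y + SD_Y * (X - mean_X) / SD_X at full precision:
Y = 78.41 + 10.31 * (51 - 56.1) / 9.79
Y = 78.41 - 10.31 * 5.1 / 9.79
Y = 78.41 - 52.581 / 9.79
Y = 78.41 - 5.3709
Y = 73.0391

73.0391


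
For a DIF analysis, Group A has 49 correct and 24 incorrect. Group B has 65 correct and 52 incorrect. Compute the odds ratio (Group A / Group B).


Odds_A = 49/24 = 2.0417
Odds_B = 65/52 = 1.25
OR = Odds_A / Odds_B = 2.0417 / 1.25
Exactly, OR = (49 * 52) / (24 * 65) = 2548 / 1560
OR = 1.6333

1.6333


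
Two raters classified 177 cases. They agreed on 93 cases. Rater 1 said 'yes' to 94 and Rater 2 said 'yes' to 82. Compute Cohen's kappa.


P_o = 93/177 = 0.525424
P_e = (94*82 + 83*95) / 31329 = 0.497718
kappa = (P_o - P_e) / (1 - P_e)
kappa = (0.525424 - 0.497718) / (1 - 0.497718)
kappa = 0.0552

0.0552


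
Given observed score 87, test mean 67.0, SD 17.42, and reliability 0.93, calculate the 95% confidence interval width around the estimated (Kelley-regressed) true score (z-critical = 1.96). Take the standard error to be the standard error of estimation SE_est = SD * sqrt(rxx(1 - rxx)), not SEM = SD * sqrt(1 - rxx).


True score estimate = 0.93*87 + 0.07*67.0 = 85.6
SE_est = SD * sqrt(rxx * (1 - rxx)) = 17.42 * sqrt(0.93 * 0.07) = 17.42 * sqrt(0.0651) = 4.444661
CI = T_est +/- z * SE_est, so width = 2 * z * SE_est = 2 * 1.96 * 4.444661
Width = 17.4231

17.4231


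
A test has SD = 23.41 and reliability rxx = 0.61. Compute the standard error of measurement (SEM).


SEM = SD * sqrt(1 - rxx)
SEM = 23.41 * sqrt(1 - 0.61)
SEM = 23.41 * sqrt(0.39) = 23.41 * 0.6245
SEM = 14.6195

14.6195


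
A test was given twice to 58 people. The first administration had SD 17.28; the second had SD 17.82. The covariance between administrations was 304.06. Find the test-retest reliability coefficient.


r = cov(X,Y) / (SD_X * SD_Y)
r = 304.06 / (17.28 * 17.82)
r = 304.06 / 307.9296
r = 0.9874

0.9874


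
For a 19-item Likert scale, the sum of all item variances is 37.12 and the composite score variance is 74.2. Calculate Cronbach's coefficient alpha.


alpha = (k/(k-1)) * (1 - sum(si^2)/s_total^2)
= (19/18) * (1 - 37.12/74.2)
alpha = 0.5275

0.5275


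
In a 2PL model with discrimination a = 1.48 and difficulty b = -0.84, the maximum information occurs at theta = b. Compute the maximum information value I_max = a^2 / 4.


For 2PL, max info at theta = b = -0.84
I_max = a^2 / 4 = 1.48^2 / 4
= 2.1904 / 4
I_max = 0.5476

0.5476


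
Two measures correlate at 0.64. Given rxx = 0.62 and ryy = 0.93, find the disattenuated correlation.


r_corrected = rxy / sqrt(rxx * ryy)
= 0.64 / sqrt(0.62 * 0.93)
= 0.64 / sqrt(0.5766)
= 0.64 / 0.759342
r_corrected = 0.8428

0.8428


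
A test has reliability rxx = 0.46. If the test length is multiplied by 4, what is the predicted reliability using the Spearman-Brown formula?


r_new = (n * rxx) / (1 + (n-1) * rxx)
r_new = (4 * 0.46) / (1 + 3 * 0.46)
r_new = 1.84 / 2.38
r_new = 0.7731

0.7731


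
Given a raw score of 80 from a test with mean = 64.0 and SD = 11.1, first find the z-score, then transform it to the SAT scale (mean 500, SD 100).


z = (X - mean) / SD = (80 - 64.0) / 11.1
z = 16.0 / 11.1
z = 1.4414
SAT-scale = SAT = 500 + 100z
Carry z at full precision (z = 16.0 / 11.1) into the conversion:
SAT-scale = 500 + 100 * (16.0 / 11.1) = 500 + 1600 / 11.1
SAT-scale = 500 + 144.1441
SAT-scale = 644.1441

644.1441


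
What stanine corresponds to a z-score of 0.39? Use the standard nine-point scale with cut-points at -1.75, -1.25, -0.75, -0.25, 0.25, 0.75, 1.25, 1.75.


Stanine boundaries: [-1.75, -1.25, -0.75, -0.25, 0.25, 0.75, 1.25, 1.75]
z = 0.39
Check each boundary:
  z >= -1.75 -> could be stanine 2
  z >= -1.25 -> could be stanine 3
  z >= -0.75 -> could be stanine 4
  z >= -0.25 -> could be stanine 5
  z >= 0.25 -> could be stanine 6
  z < 0.75
  z < 1.25
  z < 1.75
Highest qualifying boundary gives stanine = 6

6


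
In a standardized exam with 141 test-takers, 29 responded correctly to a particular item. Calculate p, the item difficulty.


Item difficulty p = number correct / total examinees
p = 29 / 141
p = 0.2057

0.2057


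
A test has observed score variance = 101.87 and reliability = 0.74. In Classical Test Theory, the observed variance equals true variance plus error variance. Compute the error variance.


var_true = rxx * var_obs = 0.74 * 101.87 = 75.3838
var_error = var_obs - var_true
var_error = 101.87 - 75.3838
var_error = 26.4862

26.4862


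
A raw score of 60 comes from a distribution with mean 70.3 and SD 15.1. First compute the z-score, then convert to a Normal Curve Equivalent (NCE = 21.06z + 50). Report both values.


z = (X - mean) / SD = (60 - 70.3) / 15.1
z = -10.3 / 15.1
z = -0.6821
NCE = NCE = 21.06z + 50
Carry z at full precision (z = -10.3 / 15.1) into the conversion:
NCE = 21.06 * (-10.3 / 15.1) + 50 = -216.918 / 15.1 + 50
NCE = -14.3654 + 50
NCE = 35.6346

35.6346


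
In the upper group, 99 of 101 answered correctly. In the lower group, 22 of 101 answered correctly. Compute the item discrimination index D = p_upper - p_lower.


p_upper = 99/101 = 0.9802
p_lower = 22/101 = 0.2178
D = 0.9802 - 0.2178 = 0.7624

0.7624


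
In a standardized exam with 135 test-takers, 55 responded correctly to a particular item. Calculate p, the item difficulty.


Item difficulty p = number correct / total examinees
p = 55 / 135
p = 0.4074

0.4074


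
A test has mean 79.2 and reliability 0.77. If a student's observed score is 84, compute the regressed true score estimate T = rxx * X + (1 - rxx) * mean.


T_est = rxx * X + (1 - rxx) * mean
T_est = 0.77 * 84 + 0.23 * 79.2
T_est = 64.68 + 18.216
T_est = 82.896

82.896


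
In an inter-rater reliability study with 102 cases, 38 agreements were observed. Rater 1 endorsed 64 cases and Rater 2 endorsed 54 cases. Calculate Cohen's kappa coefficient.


P_o = 38/102 = 0.372549
P_e = (64*54 + 38*48) / 10404 = 0.507497
kappa = (P_o - P_e) / (1 - P_e)
kappa = (0.372549 - 0.507497) / (1 - 0.507497)
kappa = -0.274

-0.274


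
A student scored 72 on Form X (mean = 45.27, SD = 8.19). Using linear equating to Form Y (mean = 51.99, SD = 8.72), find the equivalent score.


slope = SD_Y / SD_X = 8.72 / 8.19 ~ 1.0647
intercept = mean_Y - slope * mean_X = 51.99 - (8.72 / 8.19) * 45.27 ~ 3.7904
Y = slope * X + intercept. To avoid rounding drift from the rounded slope/intercept, evaluate the equivalent form Y = mean_Y + SD_Y * (X - mean_X) / SD_X at full precision:
Y = 51.99 + 8.72 * (72 - 45.27) / 8.19
Y = 51.99 + 8.72 * 26.73 / 8.19
Y = 51.99 + 233.0856 / 8.19
Y = 51.99 + 28.4598
Y = 80.4498

80.4498


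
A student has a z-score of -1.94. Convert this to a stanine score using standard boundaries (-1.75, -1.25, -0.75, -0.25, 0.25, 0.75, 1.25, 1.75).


Stanine boundaries: [-1.75, -1.25, -0.75, -0.25, 0.25, 0.75, 1.25, 1.75]
z = -1.94
Check each boundary:
  z < -1.75
  z < -1.25
  z < -0.75
  z < -0.25
  z < 0.25
  z < 0.75
  z < 1.25
  z < 1.75
Highest qualifying boundary gives stanine = 1

1


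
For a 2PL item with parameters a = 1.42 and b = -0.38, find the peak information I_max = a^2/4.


For 2PL, max info at theta = b = -0.38
I_max = a^2 / 4 = 1.42^2 / 4
= 2.0164 / 4
I_max = 0.5041

0.5041


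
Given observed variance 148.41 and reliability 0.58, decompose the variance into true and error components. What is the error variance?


var_true = rxx * var_obs = 0.58 * 148.41 = 86.0778
var_error = var_obs - var_true
var_error = 148.41 - 86.0778
var_error = 62.3322

62.3322


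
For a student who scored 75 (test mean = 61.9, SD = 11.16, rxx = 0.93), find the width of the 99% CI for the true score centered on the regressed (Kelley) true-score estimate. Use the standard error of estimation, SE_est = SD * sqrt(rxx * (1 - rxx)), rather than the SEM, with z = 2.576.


True score estimate = 0.93*75 + 0.07*61.9 = 74.083
SE_est = SD * sqrt(rxx * (1 - rxx)) = 11.16 * sqrt(0.93 * 0.07) = 11.16 * sqrt(0.0651) = 2.847441
CI = T_est +/- z * SE_est, so width = 2 * z * SE_est = 2 * 2.576 * 2.847441
Width = 14.67

14.67


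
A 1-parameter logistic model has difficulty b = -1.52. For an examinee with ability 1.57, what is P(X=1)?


theta - b = 1.57 - -1.52 = 3.09
exp(-(theta - b)) = exp(-3.09) = 0.0455
P = 1 / (1 + 0.0455)
P = 0.9565

0.9565


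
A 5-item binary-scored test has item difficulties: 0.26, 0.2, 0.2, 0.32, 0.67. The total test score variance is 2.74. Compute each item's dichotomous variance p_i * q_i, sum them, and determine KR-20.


For each item, compute p_i * q_i:
  Item 1: 0.26 * 0.74 = 0.1924
  Item 2: 0.2 * 0.8 = 0.16
  Item 3: 0.2 * 0.8 = 0.16
  Item 4: 0.32 * 0.68 = 0.2176
  Item 5: 0.67 * 0.33 = 0.2211
Sum(p_i * q_i) = 0.1924 + 0.16 + 0.16 + 0.2176 + 0.2211 = 0.9511
KR-20 = (k/(k-1)) * (1 - Sum(p_i*q_i) / Var_total)
= (5/4) * (1 - 0.9511/2.74)
= 1.25 * 0.6529
KR-20 = 0.8161

0.8161


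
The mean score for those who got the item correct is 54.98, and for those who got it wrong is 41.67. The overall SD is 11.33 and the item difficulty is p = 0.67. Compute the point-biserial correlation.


q = 1 - p = 0.33
rpb = ((M1 - M0) / SD) * sqrt(p * q)
rpb = ((54.98 - 41.67) / 11.33) * sqrt(0.67 * 0.33)
rpb = 0.5524

0.5524


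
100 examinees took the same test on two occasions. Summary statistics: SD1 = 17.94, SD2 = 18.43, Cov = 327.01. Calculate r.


r = cov(X,Y) / (SD_X * SD_Y)
r = 327.01 / (17.94 * 18.43)
r = 327.01 / 330.6342
r = 0.989

0.989


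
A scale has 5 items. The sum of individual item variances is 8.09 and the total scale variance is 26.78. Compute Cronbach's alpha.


alpha = (k/(k-1)) * (1 - sum(si^2)/s_total^2)
= (5/4) * (1 - 8.09/26.78)
alpha = 0.8724

0.8724


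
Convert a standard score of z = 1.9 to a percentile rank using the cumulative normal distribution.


CDF(z) = 0.5 * (1 + erf(z/sqrt(2)))
erf(1.3435) = 0.9426
CDF = 0.9713
Percentile rank = 0.9713 * 100 = 97.13

97.13


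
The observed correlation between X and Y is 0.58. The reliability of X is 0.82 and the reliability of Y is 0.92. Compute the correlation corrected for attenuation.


r_corrected = rxy / sqrt(rxx * ryy)
= 0.58 / sqrt(0.82 * 0.92)
= 0.58 / sqrt(0.7544)
= 0.58 / 0.868562
r_corrected = 0.6678

0.6678


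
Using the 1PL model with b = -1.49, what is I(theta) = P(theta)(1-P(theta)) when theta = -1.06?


P = 1/(1+exp(-(-1.06--1.49))) = 0.6059
I = P*(1-P) = 0.6059 * 0.3941
I = 0.2388

0.2388


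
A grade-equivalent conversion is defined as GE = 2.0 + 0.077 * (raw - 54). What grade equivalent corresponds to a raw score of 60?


raw - median = 60 - 54 = 6
slope * diff = 0.077 * 6 = 0.462
GE = 2.0 + 0.462
GE = 2.462

2.462


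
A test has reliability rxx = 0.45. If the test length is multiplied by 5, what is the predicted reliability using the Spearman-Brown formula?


r_new = (n * rxx) / (1 + (n-1) * rxx)
r_new = (5 * 0.45) / (1 + 4 * 0.45)
r_new = 2.25 / 2.8
r_new = 0.8036

0.8036


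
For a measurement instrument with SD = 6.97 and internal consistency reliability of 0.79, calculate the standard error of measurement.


SEM = SD * sqrt(1 - rxx)
SEM = 6.97 * sqrt(1 - 0.79)
SEM = 6.97 * sqrt(0.21) = 6.97 * 0.458258
SEM = 3.1941

3.1941


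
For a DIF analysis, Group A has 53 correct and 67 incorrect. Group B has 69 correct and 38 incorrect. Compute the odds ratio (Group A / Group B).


Odds_A = 53/67 = 0.791
Odds_B = 69/38 = 1.8158
OR = Odds_A / Odds_B = 0.791 / 1.8158
Exactly, OR = (53 * 38) / (67 * 69) = 2014 / 4623
OR = 0.4356

0.4356


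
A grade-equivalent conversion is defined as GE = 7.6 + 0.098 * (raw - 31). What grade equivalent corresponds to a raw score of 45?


raw - median = 45 - 31 = 14
slope * diff = 0.098 * 14 = 1.372
GE = 7.6 + 1.372
GE = 8.972

8.972


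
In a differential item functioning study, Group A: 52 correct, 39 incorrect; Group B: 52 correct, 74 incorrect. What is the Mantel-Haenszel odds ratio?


Odds_A = 52/39 = 1.3333
Odds_B = 52/74 = 0.7027
OR = Odds_A / Odds_B = 1.3333 / 0.7027
Exactly, OR = (52 * 74) / (39 * 52) = 3848 / 2028
OR = 1.8974

1.8974


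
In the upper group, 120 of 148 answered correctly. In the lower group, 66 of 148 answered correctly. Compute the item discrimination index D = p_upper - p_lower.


p_upper = 120/148 = 0.8108
p_lower = 66/148 = 0.4459
D = 0.8108 - 0.4459 = 0.3649

0.3649


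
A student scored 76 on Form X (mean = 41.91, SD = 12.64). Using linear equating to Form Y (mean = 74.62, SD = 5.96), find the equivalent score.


slope = SD_Y / SD_X = 5.96 / 12.64 ~ 0.4715
intercept = mean_Y - slope * mean_X = 74.62 - (5.96 / 12.64) * 41.91 ~ 54.8586
Y = slope * X + intercept. To avoid rounding drift from the rounded slope/intercept, evaluate the equivalent form Y = mean_Y + SD_Y * (X - mean_X) / SD_X at full precision:
Y = 74.62 + 5.96 * (76 - 41.91) / 12.64
Y = 74.62 + 5.96 * 34.09 / 12.64
Y = 74.62 + 203.1764 / 12.64
Y = 74.62 + 16.0741
Y = 90.6941

90.6941


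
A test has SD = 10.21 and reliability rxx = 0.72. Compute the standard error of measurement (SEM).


SEM = SD * sqrt(1 - rxx)
SEM = 10.21 * sqrt(1 - 0.72)
SEM = 10.21 * sqrt(0.28) = 10.21 * 0.52915
SEM = 5.4026

5.4026


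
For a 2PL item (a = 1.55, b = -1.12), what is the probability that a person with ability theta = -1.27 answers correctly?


a*(theta - b) = 1.55 * (-1.27 - -1.12) = -0.2325
exp(--0.2325) = 1.2618
P = 1 / (1 + 1.2618)
P = 0.4421

0.4421


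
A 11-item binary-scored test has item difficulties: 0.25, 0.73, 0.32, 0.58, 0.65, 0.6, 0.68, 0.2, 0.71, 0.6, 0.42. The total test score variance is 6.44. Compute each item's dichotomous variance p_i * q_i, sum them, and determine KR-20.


For each item, compute p_i * q_i:
  Item 1: 0.25 * 0.75 = 0.1875
  Item 2: 0.73 * 0.27 = 0.1971
  Item 3: 0.32 * 0.68 = 0.2176
  Item 4: 0.58 * 0.42 = 0.2436
  Item 5: 0.65 * 0.35 = 0.2275
  Item 6: 0.6 * 0.4 = 0.24
  Item 7: 0.68 * 0.32 = 0.2176
  Item 8: 0.2 * 0.8 = 0.16
  Item 9: 0.71 * 0.29 = 0.2059
  Item 10: 0.6 * 0.4 = 0.24
  Item 11: 0.42 * 0.58 = 0.2436
Sum(p_i * q_i) = 0.1875 + 0.1971 + 0.2176 + 0.2436 + 0.2275 + 0.24 + 0.2176 + 0.16 + 0.2059 + 0.24 + 0.2436 = 2.3804
KR-20 = (k/(k-1)) * (1 - Sum(p_i*q_i) / Var_total)
= (11/10) * (1 - 2.3804/6.44)
= 1.1 * 0.6304
KR-20 = 0.6934

0.6934


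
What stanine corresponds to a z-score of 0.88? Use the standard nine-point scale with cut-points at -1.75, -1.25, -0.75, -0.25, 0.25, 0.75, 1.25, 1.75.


Stanine boundaries: [-1.75, -1.25, -0.75, -0.25, 0.25, 0.75, 1.25, 1.75]
z = 0.88
Check each boundary:
  z >= -1.75 -> could be stanine 2
  z >= -1.25 -> could be stanine 3
  z >= -0.75 -> could be stanine 4
  z >= -0.25 -> could be stanine 5
  z >= 0.25 -> could be stanine 6
  z >= 0.75 -> could be stanine 7
  z < 1.25
  z < 1.75
Highest qualifying boundary gives stanine = 7

7


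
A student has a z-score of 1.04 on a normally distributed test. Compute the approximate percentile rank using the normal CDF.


CDF(z) = 0.5 * (1 + erf(z/sqrt(2)))
erf(0.7354) = 0.7017
CDF = 0.8508
Percentile rank = 0.8508 * 100 = 85.08

85.08


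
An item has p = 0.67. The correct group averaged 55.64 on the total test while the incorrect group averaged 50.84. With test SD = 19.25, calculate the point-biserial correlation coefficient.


q = 1 - p = 0.33
rpb = ((M1 - M0) / SD) * sqrt(p * q)
rpb = ((55.64 - 50.84) / 19.25) * sqrt(0.67 * 0.33)
rpb = 0.1172

0.1172


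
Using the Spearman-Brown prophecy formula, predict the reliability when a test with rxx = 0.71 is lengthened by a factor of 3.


r_new = (n * rxx) / (1 + (n-1) * rxx)
r_new = (3 * 0.71) / (1 + 2 * 0.71)
r_new = 2.13 / 2.42
r_new = 0.8802

0.8802
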